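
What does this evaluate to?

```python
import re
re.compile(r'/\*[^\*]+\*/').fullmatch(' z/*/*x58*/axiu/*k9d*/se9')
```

None

For `fullmatch`, every character of the input must be accounted for by the pattern.
Here there's no way to consume every character, so the call returns None.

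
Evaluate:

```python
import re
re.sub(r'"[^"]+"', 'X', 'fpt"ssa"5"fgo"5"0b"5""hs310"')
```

Matches: at [3:8] → '"ssa"'; at [9:14] → '"fgo"'; at [15:19] → '"0b"'; at [21:28] → '"hs310"'.
`sub` substitutes 'X' at each match site.

'fptX5X5X5"X'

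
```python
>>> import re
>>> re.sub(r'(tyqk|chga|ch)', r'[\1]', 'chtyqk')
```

'[ch][tyqk]'

The replacement refers to a captured group, so each match is rewritten using its own captured text.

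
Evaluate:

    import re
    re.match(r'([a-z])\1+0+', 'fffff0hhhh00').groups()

('f',)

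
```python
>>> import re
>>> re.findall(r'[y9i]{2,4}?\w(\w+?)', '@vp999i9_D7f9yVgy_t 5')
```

This matches 2 to 4 of one of [y9i] (lazy), then a word character; then one or more of a word character (lazy) (captured).
A `+?`/`*?`/`{m,n}?` starts at its minimum and grows only as far as needed for what follows to match.
Walking the string: at [3:7] match '999i', group 1 = 'i'; at [12:16] match '9yVg', group 1 = 'g'.
One capturing group, so `findall` returns just the captured substring from each match — 2 in all.

['i', 'g']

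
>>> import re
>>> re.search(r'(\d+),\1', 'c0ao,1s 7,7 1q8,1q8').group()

The backreference `\1` re-matches whatever the first group consumed, character for character.
Unlike `match`, `search` isn't anchored — it looks for the pattern anywhere in the string.
The match spans [8:11] → '7,7'.
Captured: group 1 = '7'.

'7,7'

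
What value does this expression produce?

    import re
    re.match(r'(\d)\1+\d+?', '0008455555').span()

(0, 4)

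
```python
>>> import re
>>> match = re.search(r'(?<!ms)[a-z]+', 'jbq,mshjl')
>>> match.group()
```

Because the assertion is negative and zero-width, positions next to the forbidden text are skipped.
`re.search` scans for the first position where the pattern succeeds.
The match spans [0:3] → 'jbq'.

'jbq'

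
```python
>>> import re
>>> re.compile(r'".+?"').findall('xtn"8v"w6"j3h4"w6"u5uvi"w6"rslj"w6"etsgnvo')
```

The `?` after the quantifier makes it lazy — it takes as little as possible before letting the rest of the pattern try.
Since nothing is captured, `findall` lists the 4 matched substrings directly.

['"8v"', '"j3h4"', '"u5uvi"', '"rslj"']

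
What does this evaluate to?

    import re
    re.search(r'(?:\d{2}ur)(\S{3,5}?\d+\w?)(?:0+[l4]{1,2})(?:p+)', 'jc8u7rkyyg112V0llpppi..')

None

The pattern matches exactly 2 of a digit, then the literal 'ur' (non-capturing group); then 3 to 5 of a non-whitespace character (lazy), then one or more of a digit, then optionally a word character (captured); then one or more of the literal '0', then 1 to 2 of one of [l4] (non-capturing group); then one or more of a literal 'p' (non-capturing group).
`re.search` scans for the first position where the pattern succeeds.
Here no position works, so the call returns None.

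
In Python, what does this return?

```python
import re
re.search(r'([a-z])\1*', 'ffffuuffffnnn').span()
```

(0, 4)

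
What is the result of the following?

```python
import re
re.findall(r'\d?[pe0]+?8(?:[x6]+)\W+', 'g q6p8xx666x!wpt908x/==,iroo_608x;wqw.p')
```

['6p8xx666x!', '908x/==,', '608x;']

The pattern matches optionally a digit, then one or more of one of [pe0] (lazy), then a literal '8'; then one or more of one of [x6] (non-capturing group); then one or more of a non-word character.
Walking the string: at [3:13] → '6p8xx666x!'; at [16:24] → '908x/==,'; at [29:34] → '608x;'.
Since nothing is captured, `findall` lists the 3 matched substrings directly.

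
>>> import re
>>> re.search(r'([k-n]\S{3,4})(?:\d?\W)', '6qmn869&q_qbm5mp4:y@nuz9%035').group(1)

'mn869'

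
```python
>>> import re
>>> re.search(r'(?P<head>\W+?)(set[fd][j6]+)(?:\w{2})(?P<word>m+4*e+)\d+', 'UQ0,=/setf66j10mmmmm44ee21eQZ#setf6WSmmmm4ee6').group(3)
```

This matches one or more of a non-word character (lazy) (captured as 'head'); then the literal 'set', then one of [fd], then one or more of one of [j6] (captured); then exactly 2 of a word character (non-capturing group); then one or more of the literal 'm', then zero or more of the literal '4', then one or more of the literal 'e' (captured as 'word'); then one or more of a digit.
`re.search` tries every starting position until one works.
The match spans [3:26] → ',=/setf66j10mmmmm44ee21'.
Captured: group 1 = ',=/', group 2 = 'setf66j', group 3 = 'mmmmm44ee'.

'mmmmm44ee'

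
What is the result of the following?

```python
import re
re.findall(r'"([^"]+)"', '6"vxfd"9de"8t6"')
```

Walking the string: at [1:7] match '"vxfd"', group 1 = 'vxfd'; at [10:15] match '"8t6"', group 1 = '8t6'.
Because there's exactly one group, `findall` drops the full match and keeps group 1 from each hit.

['vxfd', '8t6']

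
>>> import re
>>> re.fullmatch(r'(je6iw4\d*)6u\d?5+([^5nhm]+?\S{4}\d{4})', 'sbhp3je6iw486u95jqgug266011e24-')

None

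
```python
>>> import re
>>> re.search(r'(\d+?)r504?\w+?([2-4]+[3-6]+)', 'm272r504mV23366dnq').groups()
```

The match spans [1:15] → '272r504mV23366'.
Captured: group 1 = '272', group 2 = '23366'.

('272', '23366')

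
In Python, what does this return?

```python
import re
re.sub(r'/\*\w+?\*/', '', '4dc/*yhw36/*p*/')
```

'4dc/*yhw36'

Matches: at [10:15] → '/*p*/'.
Every occurrence is swapped for ''.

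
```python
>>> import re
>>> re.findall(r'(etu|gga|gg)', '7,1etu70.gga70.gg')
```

Alternation isn't longest-match — the leftmost alternative that fits at this position is chosen.
Walking the string: at [3:6] match 'etu', group 1 = 'etu'; at [9:12] match 'gga', group 1 = 'gga'; at [15:17] match 'gg', group 1 = 'gg'.
Because there's exactly one group, `findall` drops the full match and keeps group 1 from each hit.

['etu', 'gga', 'gg']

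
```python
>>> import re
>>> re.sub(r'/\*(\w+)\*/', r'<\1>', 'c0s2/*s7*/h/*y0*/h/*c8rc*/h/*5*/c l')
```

Each match is replaced using the text its own group 1 captured.

'c0s2<s7>h<y0>h<c8rc>h<5>c l'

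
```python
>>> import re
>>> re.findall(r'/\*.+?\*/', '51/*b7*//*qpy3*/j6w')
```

The `?` after the quantifier makes it lazy — it takes as little as possible before letting the rest of the pattern try.
No capturing groups, so `findall` returns the 2 full match strings.

['/*b7*/', '/*qpy3*/']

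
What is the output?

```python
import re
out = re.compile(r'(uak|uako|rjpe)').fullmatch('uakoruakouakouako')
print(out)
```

`re.fullmatch` is like wrapping the pattern in `^…$` (in single-line mode).
Here there's no way to consume every character, so the call returns None.

None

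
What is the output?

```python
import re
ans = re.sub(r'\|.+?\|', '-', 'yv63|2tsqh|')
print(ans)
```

yv63-

Matches: at [4:11] → '|2tsqh|'.
Every occurrence is swapped for '-'.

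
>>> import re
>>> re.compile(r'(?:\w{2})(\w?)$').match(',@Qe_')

`re.match` won't scan ahead — the pattern has to work from the very first character.
Here position 0 doesn't satisfy it, so the call returns None.

None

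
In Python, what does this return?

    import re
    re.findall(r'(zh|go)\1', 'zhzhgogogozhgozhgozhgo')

['zh', 'go']

The backreference `\1` re-matches whatever the first group consumed, character for character.
Walking the string: at [0:4] match 'zhzh', group 1 = 'zh'; at [4:8] match 'gogo', group 1 = 'go'.
With a single group, `findall` returns only what that group captured — 2 items.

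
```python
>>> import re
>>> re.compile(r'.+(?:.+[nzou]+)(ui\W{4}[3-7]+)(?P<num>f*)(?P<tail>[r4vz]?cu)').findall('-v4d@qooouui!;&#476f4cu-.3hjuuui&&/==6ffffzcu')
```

[('ui!;&#476', 'f', '4cu')]

Multiple groups make `findall` return tuples — one 3-tuple for the one match.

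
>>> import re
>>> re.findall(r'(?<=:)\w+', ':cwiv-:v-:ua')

['cwiv', 'v', 'ua']

The positive lookaround only admits positions where the adjacent text matches; those characters stay outside the span.
Since nothing is captured, `findall` lists the 3 matched substrings directly.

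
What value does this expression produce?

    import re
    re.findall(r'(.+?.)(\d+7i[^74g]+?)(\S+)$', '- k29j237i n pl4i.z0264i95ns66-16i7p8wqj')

[('- k29j', '237i n ', 'pl4i.z0264i95ns66-16i7p8wqj')]

Pattern: one or more of any character (lazy), then any character (captured); then one or more of a digit, then the literal '7i', then one or more of any character except [74g] (lazy) (captured); then one or more of a non-whitespace character (captured); then anchored at the end.
With the lazy modifier that quantifier settles for the fewest repetitions that let the rest of the pattern succeed (the atoms after it are unaffected and can still be greedy).
Walking the string: at [0:40] match '- k29j237i n pl4i.z0264i95ns66-16i7p8wqj', groups = ('- k29j', '237i n ', 'pl4i.z0264i95ns66-16i7p8wqj').
`findall` packs the 3 group values into a tuple for every match.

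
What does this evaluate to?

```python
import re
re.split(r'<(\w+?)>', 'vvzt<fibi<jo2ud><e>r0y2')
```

['vvzt<fibi', 'jo2ud', '', 'e', 'r0y2']

Matches to split on: at [9:16] → '<jo2ud>'; at [16:19] → '<e>'.
The group in the pattern means `split` returns the separators' captures alongside the pieces.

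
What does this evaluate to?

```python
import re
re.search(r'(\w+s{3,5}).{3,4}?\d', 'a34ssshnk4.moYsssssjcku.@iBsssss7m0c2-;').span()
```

(0, 10)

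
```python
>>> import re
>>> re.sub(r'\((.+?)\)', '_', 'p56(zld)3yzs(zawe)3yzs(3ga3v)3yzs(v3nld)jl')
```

Matches: at [3:8] → '(zld)'; at [12:18] → '(zawe)'; at [22:29] → '(3ga3v)'; at [33:40] → '(v3nld)'.
`sub` substitutes '_' at each match site.

'p56_3yzs_3yzs_3yzs_jl'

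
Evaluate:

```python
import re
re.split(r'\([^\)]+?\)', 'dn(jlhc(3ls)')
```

Each match becomes a cut point; 2 segments remain.

['dn', '']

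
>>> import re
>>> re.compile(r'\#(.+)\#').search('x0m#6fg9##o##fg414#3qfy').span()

The match spans [3:19] → '#6fg9##o##fg414#'.

(3, 19)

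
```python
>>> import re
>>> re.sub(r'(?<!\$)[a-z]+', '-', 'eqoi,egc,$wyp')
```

'-,-,$w-'

The negative lookahead/lookbehind blocks any match where the forbidden context is present.
Matches: at [0:4] → 'eqoi'; at [5:8] → 'egc'; at [11:13] → 'yp'.
Each match is replaced by '-'.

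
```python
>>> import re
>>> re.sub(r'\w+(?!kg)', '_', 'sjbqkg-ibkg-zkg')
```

'_-_-_'

The negative lookahead/lookbehind blocks any match where the forbidden context is present.
Matches: at [0:6] → 'sjbqkg'; at [7:11] → 'ibkg'; at [12:15] → 'zkg'.
Each match is replaced by '_'.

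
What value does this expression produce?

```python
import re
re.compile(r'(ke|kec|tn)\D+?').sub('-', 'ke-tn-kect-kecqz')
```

'---t--qz'

Alternation tries branches left to right and keeps the first one that lets the overall match succeed at that position.
`sub` substitutes '-' at each match site.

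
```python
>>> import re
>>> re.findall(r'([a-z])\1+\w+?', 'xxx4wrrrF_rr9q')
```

['x', 'r', 'r']

`\1` is not a pattern — it's the concrete string captured by group 1, re-applied verbatim.
Scanning left to right: at [0:4] match 'xxx4', group 1 = 'x'; at [5:9] match 'rrrF', group 1 = 'r'; at [10:13] match 'rr9', group 1 = 'r'.
Because there's exactly one group, `findall` drops the full match and keeps group 1 from each hit.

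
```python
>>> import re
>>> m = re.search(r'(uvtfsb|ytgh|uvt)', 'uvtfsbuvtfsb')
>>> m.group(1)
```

The match spans [0:6] → 'uvtfsb'.
Captured: group 1 = 'uvtfsb'.

'uvtfsb'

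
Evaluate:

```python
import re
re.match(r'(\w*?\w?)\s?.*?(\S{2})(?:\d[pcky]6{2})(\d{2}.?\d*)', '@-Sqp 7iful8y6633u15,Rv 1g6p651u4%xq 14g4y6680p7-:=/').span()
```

(0, 20)

This matches zero or more of a word character (lazy), then optionally a word character (captured); then optionally whitespace, then zero or more of any character (lazy); then exactly 2 of a non-whitespace character (captured); then a digit, then one of [pcky], then exactly 2 of the literal '6' (non-capturing group); then exactly 2 of a digit, then optionally any character, then zero or more of a digit (captured).
Because the quantifier is non-greedy, it stops expanding at the earliest point where the rest of the pattern can succeed.
`match` is anchored at position 0; if the pattern doesn't fit there, it returns None.
The match spans [0:20] → '@-Sqp 7iful8y6633u15'.
Captured: group 1 = '', group 2 = 'ul', group 3 = '33u15'.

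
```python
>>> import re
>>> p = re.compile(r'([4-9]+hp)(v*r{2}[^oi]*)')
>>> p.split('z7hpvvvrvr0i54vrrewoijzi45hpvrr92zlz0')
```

['z7hpvvvrvr0i54vrrewoijzi', '45hp', 'vrr92zlz0', '']

The pattern matches one or more of a character in [4-9], then the literal 'hp' (captured); then zero or more of a literal 'v', then exactly 2 of the literal 'r', then zero or more of any character except [oi] (captured).
Matches to split on: at [24:37] → '45hpvrr92zlz0'.
The group in the pattern means `split` returns the separators' captures alongside the pieces.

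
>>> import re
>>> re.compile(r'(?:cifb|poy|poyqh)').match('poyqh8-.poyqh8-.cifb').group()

'poy'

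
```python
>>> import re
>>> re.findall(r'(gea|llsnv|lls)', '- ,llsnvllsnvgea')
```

Alternation isn't longest-match — the leftmost alternative that fits at this position is chosen.
Scanning left to right: at [3:8] match 'llsnv', group 1 = 'llsnv'; at [8:13] match 'llsnv', group 1 = 'llsnv'; at [13:16] match 'gea', group 1 = 'gea'.
Because there's exactly one group, `findall` drops the full match and keeps group 1 from each hit.

['llsnv', 'llsnv', 'gea']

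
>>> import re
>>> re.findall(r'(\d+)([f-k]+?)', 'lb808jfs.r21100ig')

With the lazy modifier that quantifier settles for the fewest repetitions that let the rest of the pattern succeed (the atoms after it are unaffected and can still be greedy).
With 2 capturing groups, `findall` returns a 2-tuple per match.

[('808', 'j'), ('21100', 'i')]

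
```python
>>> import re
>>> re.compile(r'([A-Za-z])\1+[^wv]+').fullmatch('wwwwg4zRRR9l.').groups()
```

('w',)

The match spans [0:13] → 'wwwwg4zRRR9l.'.
Captured: group 1 = 'w'.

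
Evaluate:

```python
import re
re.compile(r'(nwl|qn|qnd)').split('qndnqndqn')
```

['', 'qn', 'dn', 'qn', 'd', 'qn', '']

Branches in `(...|...)` are attempted left-to-right; the first branch that allows the whole pattern to succeed is taken.
Matches to split on: at [0:2] → 'qn'; at [4:6] → 'qn'; at [7:9] → 'qn'.
With a capturing group present, the delimiter's captured portion is kept in the result list.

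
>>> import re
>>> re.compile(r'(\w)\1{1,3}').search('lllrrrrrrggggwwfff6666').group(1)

'l'

A backreference is literal: `\1` must see the identical characters the first group matched.
`re.search` scans for the first position where the pattern succeeds.
The match spans [0:3] → 'lll'.
Captured: group 1 = 'l'.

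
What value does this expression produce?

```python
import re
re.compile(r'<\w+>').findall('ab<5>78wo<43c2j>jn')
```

['<5>', '<43c2j>']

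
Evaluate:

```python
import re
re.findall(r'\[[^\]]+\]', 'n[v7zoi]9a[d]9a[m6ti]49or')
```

['[v7zoi]', '[d]', '[m6ti]']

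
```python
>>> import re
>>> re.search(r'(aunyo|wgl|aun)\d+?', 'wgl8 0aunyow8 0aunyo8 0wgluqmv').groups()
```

('wgl',)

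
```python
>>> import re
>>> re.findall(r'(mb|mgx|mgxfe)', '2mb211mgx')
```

One capturing group, so `findall` returns just the captured substring from each match — 2 in all.

['mb', 'mgx']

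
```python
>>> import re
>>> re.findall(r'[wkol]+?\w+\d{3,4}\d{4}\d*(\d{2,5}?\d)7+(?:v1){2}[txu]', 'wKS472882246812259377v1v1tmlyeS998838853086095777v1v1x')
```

['577']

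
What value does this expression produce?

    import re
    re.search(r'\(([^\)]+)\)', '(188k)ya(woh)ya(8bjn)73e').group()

The match spans [0:6] → '(188k)'.

'(188k)'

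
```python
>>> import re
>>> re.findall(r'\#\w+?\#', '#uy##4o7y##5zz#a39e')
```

['#uy#', '#4o7y#', '#5zz#']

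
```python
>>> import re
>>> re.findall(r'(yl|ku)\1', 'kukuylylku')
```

`\1` is not a pattern — it's the concrete string captured by group 1, re-applied verbatim.
Scanning left to right: at [0:4] match 'kuku', group 1 = 'ku'; at [4:8] match 'ylyl', group 1 = 'yl'.
With a single group, `findall` returns only what that group captured — 2 items.

['ku', 'yl']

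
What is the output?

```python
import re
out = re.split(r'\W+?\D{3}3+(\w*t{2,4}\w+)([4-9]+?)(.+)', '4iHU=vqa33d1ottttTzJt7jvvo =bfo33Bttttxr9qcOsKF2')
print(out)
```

['4iHU', 'd1ottttTzJt', '7', 'jvvo =bfo33Bttttxr9qcOsKF2', '']

Pattern: one or more of a non-word character (lazy); then exactly 3 of a non-digit, then one or more of the literal '3'; then zero or more of a word character, then 2 to 4 of the literal 't', then one or more of a word character (captured); then one or more of a character in [4-9] (lazy) (captured); then one or more of any character (captured).
Matches to split on: at [4:48] → '=vqa33d1ottttTzJt7jvvo =bfo33Bttttxr9qcOsKF2'.
`re.split` interleaves the captured-group text with the surrounding fragments.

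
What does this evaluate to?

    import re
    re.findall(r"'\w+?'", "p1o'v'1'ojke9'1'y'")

["'v'", "'ojke9'", "'y'"]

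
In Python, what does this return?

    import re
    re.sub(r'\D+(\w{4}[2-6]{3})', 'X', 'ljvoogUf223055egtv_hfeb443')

'X055X'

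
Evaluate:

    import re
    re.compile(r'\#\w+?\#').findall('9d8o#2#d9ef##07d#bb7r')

`findall` yields the raw match text (2 of them) because the pattern has no groups.

['#2#', '#07d#']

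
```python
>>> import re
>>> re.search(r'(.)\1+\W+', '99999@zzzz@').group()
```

'99999@'

`\1` has to match the exact text group 1 already captured.
`search` walks the string left to right and returns the first match it finds.
The match spans [0:6] → '99999@'.
Captured: group 1 = '9'.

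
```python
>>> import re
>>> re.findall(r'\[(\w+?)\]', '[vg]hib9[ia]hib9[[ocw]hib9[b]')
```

Scanning left to right: at [0:4] match '[vg]', group 1 = 'vg'; at [8:12] match '[ia]', group 1 = 'ia'; at [17:22] match '[ocw]', group 1 = 'ocw'; at [26:29] match '[b]', group 1 = 'b'.
`findall` collects group 1 from each match (4 total).

['vg', 'ia', 'ocw', 'b']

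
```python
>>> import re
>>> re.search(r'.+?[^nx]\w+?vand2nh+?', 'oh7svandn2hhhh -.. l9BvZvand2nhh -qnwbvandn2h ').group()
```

'oh7svandn2hhhh -.. l9BvZvand2nh'

Pattern: one or more of any character (lazy); then any character except [nx], then one or more of a word character (lazy); then the literal 'van', then the literal 'd2n', then one or more of a literal 'h' (lazy).
The `?` after the quantifier makes it lazy — it takes as little as possible before letting the rest of the pattern try.
`search` walks the string left to right and returns the first match it finds.
The match spans [0:31] → 'oh7svandn2hhhh -.. l9BvZvand2nh'.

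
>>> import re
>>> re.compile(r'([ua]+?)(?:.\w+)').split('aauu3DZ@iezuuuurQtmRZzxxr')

The pattern matches one or more of one of [ua] (lazy) (captured); then any character, then one or more of a word character (non-capturing group).
Lazy quantifiers expand one character at a time until the remainder of the pattern can match.
Matches to split on: at [0:7] → 'aauu3DZ'; at [11:25] → 'uuuurQtmRZzxxr'.
`re.split` interleaves the captured-group text with the surrounding fragments.

['', 'a', '@iez', 'u', '']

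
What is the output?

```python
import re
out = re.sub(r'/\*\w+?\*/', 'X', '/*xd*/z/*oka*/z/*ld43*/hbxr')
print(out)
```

XzXzXhbxr

Every occurrence is swapped for 'X'.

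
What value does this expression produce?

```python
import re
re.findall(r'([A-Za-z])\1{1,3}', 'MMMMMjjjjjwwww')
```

After group 1 captures some text, `\1` only succeeds where that same text appears again.
`findall` collects group 1 from each match (3 total).

['M', 'j', 'w']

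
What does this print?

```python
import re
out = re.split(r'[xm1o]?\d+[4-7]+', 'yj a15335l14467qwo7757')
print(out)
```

The pattern matches optionally one of [xm1o]; then one or more of a digit; then one or more of a character in [4-7].
Matches to split on: at [4:9] → '15335'; at [10:15] → '14467'; at [17:22] → 'o7757'.
`split` removes every match and returns the 4 fragments in between.

['yj a', 'l', 'qw', '']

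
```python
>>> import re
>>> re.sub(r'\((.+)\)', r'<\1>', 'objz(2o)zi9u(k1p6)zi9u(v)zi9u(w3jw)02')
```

'objz<2o)zi9u(k1p6)zi9u(v)zi9u(w3jw>02'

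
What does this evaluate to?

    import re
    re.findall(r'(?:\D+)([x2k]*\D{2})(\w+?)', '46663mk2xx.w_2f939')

This matches one or more of a non-digit (non-capturing group); then zero or more of one of [x2k], then exactly 2 of a non-digit (captured); then one or more of a word character (lazy) (captured).
The `?` after the quantifier makes it lazy — it takes as little as possible before letting the rest of the pattern try.
Matches: at [5:13] match 'mk2xx.w_', groups = ('2xx.w', '_').
`findall` packs the 2 group values into a tuple for every match.

[('2xx.w', '_')]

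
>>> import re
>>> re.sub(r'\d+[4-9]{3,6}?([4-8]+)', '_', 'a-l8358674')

Every occurrence is swapped for '_'.

'a-l_'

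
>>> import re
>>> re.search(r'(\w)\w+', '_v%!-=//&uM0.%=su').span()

(0, 2)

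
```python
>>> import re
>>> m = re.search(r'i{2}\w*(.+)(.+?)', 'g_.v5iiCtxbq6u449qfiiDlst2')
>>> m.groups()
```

Pattern: exactly 2 of a literal 'i', then zero or more of a word character; then one or more of any character (captured); then one or more of any character (lazy) (captured).
`search` walks the string left to right and returns the first match it finds.
The match spans [5:26] → 'iiCtxbq6u449qfiiDlst2'.
Captured: group 1 = 't', group 2 = '2'.

('t', '2')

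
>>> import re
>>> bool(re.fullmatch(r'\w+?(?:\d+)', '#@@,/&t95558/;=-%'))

False

`fullmatch` succeeds only if the pattern covers the string from start to end.
Here the pattern can't cover the whole string, so the call returns None, and `bool(None)` is False.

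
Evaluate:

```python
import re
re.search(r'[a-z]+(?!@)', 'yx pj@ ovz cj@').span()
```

(0, 2)

Because the assertion is negative and zero-width, positions next to the forbidden text are skipped.
The match spans [0:2] → 'yx'.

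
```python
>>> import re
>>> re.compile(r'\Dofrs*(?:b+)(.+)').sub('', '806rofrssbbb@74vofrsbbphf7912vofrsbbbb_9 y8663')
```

'806'

This matches a non-digit, then the literal 'ofr', then zero or more of the literal 's'; then one or more of a literal 'b' (non-capturing group); then one or more of any character (captured).
Every occurrence is swapped for ''.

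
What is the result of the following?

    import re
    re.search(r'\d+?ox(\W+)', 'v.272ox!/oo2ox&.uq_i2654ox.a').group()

'272ox!/'

This matches one or more of a digit (lazy), then the literal 'ox'; then one or more of a non-word character (captured).
`re.search` tries every starting position until one works.
The match spans [2:9] → '272ox!/'.
Captured: group 1 = '!/'.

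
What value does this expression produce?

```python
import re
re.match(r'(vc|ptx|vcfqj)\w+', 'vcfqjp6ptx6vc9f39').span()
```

`match` is anchored at position 0; if the pattern doesn't fit there, it returns None.
The match spans [0:17] → 'vcfqjp6ptx6vc9f39'.

(0, 17)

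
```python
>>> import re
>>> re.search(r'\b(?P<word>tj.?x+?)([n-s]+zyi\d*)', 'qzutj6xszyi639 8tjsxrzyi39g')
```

Here the pattern never matches, so the call returns None.

None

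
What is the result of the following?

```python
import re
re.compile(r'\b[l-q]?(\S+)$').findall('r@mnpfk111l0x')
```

Pattern: a word boundary (`\b`, zero-width); then optionally a character in [l-q]; then one or more of a non-whitespace character (captured); then anchored at the end.
Scanning left to right: at [0:13] match 'r@mnpfk111l0x', group 1 = 'r@mnpfk111l0x'.
Because there's exactly one group, `findall` drops the full match and keeps group 1 from the one hit.

['r@mnpfk111l0x']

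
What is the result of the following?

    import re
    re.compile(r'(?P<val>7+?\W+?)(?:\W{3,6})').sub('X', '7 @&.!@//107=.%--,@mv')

'X/10Xmv'

Pattern: one or more of a literal '7' (lazy), then one or more of a non-word character (lazy) (captured as 'val'); then 3 to 6 of a non-word character (non-capturing group).
Lazy quantifiers expand one character at a time until the remainder of the pattern can match.
Matches: at [0:8] → '7 @&.!@/'; at [11:19] → '7=.%--,@'.
Each match is replaced by 'X'.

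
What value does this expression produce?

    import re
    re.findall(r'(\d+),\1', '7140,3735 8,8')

['8']

After group 1 captures some text, `\1` only succeeds where that same text appears again.
With a single group, `findall` returns only what that group captured — 1 item.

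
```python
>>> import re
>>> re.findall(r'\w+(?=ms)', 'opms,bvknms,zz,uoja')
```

The lookaround is zero-width — it requires the adjacent text to match without consuming it, so the asserted text isn't part of the match.
Walking the string: at [0:2] → 'op'; at [5:9] → 'bvkn'.
With no groups in the pattern, `findall` gives back each whole match — 2 here.

['op', 'bvkn']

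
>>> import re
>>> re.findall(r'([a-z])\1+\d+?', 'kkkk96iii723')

['k', 'i']

`\1` is not a pattern — it's the concrete string captured by group 1, re-applied verbatim.
Matches: at [0:5] match 'kkkk9', group 1 = 'k'; at [6:10] match 'iii7', group 1 = 'i'.
Because there's exactly one group, `findall` drops the full match and keeps group 1 from each hit.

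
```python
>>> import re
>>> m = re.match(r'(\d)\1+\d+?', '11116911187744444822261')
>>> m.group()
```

With `match`, the pattern is implicitly anchored at the beginning.
The match spans [0:5] → '11116'.

'11116'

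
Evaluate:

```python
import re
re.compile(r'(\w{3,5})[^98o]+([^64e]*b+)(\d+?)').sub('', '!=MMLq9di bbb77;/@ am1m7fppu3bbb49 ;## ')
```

Each match is replaced by ''.

'!=9 ;## '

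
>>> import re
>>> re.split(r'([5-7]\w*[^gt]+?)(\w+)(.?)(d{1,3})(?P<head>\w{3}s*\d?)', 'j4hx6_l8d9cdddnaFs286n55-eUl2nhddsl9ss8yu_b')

Pattern: a character in [5-7], then zero or more of a word character, then one or more of any character except [gt] (lazy) (captured); then one or more of a word character (captured); then optionally any character (captured); then 1 to 3 of a literal 'd' (captured); then exactly 3 of a word character, then zero or more of the literal 's', then optionally a digit (captured as 'head').
A `+?`/`*?`/`{m,n}?` starts at its minimum and grows only as far as needed for what follows to match.
Matches to split on: at [4:39] → '6_l8d9cdddnaFs286n55-eUl2nhddsl9ss8'.
`re.split` interleaves the captured-group text with the surrounding fragments.

['j4hx', '6_l8d9cdddnaFs286n55-', 'eUl2nhd', '', 'd', 'sl9ss8', 'yu_b']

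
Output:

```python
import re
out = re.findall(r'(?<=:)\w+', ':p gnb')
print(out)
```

The positive lookaround only admits positions where the adjacent text matches; those characters stay outside the span.
Matches: at [1:2] → 'p'.
No capturing groups, so `findall` returns the 1 full match string.

['p']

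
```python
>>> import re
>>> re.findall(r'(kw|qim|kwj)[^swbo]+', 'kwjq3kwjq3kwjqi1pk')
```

['kw', 'kw']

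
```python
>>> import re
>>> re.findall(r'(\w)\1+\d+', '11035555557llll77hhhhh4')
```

`\1` has to match the exact text group 1 already captured.
Matches: at [0:11] match '11035555557', group 1 = '1'; at [11:17] match 'llll77', group 1 = 'l'; at [17:23] match 'hhhhh4', group 1 = 'h'.
Because there's exactly one group, `findall` drops the full match and keeps group 1 from each hit.

['1', 'l', 'h']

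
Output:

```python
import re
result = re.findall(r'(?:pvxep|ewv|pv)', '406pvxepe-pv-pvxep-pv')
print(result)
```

`|` is ordered: at each position the engine commits to the first alternative that works.
Matches: at [3:8] → 'pvxep'; at [10:12] → 'pv'; at [13:18] → 'pvxep'; at [19:21] → 'pv'.
No capturing groups, so `findall` returns the 4 full match strings.

['pvxep', 'pv', 'pvxep', 'pv']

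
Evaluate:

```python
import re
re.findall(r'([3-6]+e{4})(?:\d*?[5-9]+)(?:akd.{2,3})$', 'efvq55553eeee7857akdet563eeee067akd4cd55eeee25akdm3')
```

['55eeee']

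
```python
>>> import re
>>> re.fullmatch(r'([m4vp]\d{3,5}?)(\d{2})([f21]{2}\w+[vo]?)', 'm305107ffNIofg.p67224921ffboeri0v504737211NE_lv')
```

None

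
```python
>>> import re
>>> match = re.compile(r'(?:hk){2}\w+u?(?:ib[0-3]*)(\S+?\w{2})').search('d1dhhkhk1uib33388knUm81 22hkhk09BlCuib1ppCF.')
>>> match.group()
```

'hkhk1uib33388k'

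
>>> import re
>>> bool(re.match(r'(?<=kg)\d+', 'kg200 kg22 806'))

False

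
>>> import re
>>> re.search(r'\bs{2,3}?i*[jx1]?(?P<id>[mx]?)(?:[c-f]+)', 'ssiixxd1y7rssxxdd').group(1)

'x'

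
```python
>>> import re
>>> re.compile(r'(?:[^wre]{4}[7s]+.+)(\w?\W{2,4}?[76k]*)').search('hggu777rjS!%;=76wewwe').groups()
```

The match spans [0:16] → 'hggu777rjS!%;=76'.
Captured: group 1 = ';=76'.

(';=76',)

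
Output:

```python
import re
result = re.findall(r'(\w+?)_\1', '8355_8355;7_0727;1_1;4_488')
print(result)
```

`\1` has to match the exact text group 1 already captured.
Scanning left to right: at [0:9] match '8355_8355', group 1 = '8355'; at [17:20] match '1_1', group 1 = '1'; at [21:24] match '4_4', group 1 = '4'.
With a single group, `findall` returns only what that group captured — 3 items.

['8355', '1', '4']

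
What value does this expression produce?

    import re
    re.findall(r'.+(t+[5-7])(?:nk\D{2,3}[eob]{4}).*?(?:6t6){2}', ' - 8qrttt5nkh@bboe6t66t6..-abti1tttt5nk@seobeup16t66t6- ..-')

['t5']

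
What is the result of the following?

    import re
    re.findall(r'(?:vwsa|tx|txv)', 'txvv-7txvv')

Alternation isn't longest-match — the leftmost alternative that fits at this position is chosen.
With no groups in the pattern, `findall` gives back each whole match — 2 here.

['tx', 'tx']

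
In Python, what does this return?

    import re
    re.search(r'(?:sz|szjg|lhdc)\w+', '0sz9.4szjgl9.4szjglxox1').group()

'sz9'

The match spans [1:4] → 'sz9'.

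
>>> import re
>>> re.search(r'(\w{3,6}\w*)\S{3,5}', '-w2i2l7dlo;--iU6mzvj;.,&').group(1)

'w2i2l7dlo'

The pattern matches 3 to 6 of a word character, then zero or more of a word character (captured); then 3 to 5 of a non-whitespace character.
`re.search` scans for the first position where the pattern succeeds.
The match spans [1:15] → 'w2i2l7dlo;--iU'.
Captured: group 1 = 'w2i2l7dlo'.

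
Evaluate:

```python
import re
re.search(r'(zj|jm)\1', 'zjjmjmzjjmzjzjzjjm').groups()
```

('jm',)

`\1` is not a pattern — it's the concrete string captured by group 1, re-applied verbatim.
`re.search` scans for the first position where the pattern succeeds.
The match spans [2:6] → 'jmjm'.
Captured: group 1 = 'jm'.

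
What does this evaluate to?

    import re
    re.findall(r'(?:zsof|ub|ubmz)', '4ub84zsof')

['ub', 'zsof']

`findall` yields the raw match text (2 of them) because the pattern has no groups.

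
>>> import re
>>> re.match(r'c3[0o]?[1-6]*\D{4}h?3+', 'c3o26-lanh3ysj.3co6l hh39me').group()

'c3o26-lanh3'

This matches the literal 'c3', then optionally one of [0o], then zero or more of a character in [1-6]; then exactly 4 of a non-digit, then optionally a literal 'h', then one or more of the literal '3'.
`re.match` won't scan ahead — the pattern has to work from the very first character.
The match spans [0:11] → 'c3o26-lanh3'.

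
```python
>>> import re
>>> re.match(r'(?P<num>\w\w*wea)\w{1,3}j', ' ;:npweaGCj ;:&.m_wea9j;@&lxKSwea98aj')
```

This matches a word character, then zero or more of a word character, then the literal 'wea' (captured as 'num'); then 1 to 3 of a word character, then the literal 'j'.
`match` is anchored at position 0; if the pattern doesn't fit there, it returns None.
Here the string doesn't start with a match, so the call returns None.

None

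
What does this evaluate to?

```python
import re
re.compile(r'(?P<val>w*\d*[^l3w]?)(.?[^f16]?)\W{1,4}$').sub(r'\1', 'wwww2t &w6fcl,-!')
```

Pattern: zero or more of a literal 'w', then zero or more of a digit, then optionally any character except [l3w] (captured as 'val'); then optionally any character, then optionally any character except [f16] (captured); then 1 to 4 of a non-word character; then anchored at the end.
Matches: at [8:16] → 'w6fcl,-!'.
`\1` in the replacement pulls in group 1's text for each match.

'wwww2t &w6f'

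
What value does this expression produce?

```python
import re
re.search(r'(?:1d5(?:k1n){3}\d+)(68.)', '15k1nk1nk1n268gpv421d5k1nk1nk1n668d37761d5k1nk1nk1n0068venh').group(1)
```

Pattern: the literal '1d5', then the literal 'k1n' repeated 3 times, then one or more of a digit (non-capturing group); then the literal '68', then any character (captured).
`search` walks the string left to right and returns the first match it finds.
The match spans [19:35] → '1d5k1nk1nk1n668d'.
Captured: group 1 = '68d'.

'68d'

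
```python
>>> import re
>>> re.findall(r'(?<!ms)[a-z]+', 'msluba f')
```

Because the assertion is negative and zero-width, positions next to the forbidden text are skipped.
Scanning left to right: at [0:6] → 'msluba'; at [7:8] → 'f'.
Since nothing is captured, `findall` lists the 2 matched substrings directly.

['msluba', 'f']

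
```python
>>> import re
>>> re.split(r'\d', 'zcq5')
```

['zcq', '']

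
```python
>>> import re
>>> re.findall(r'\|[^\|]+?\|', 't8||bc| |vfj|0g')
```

['|bc|', '|vfj|']

Since nothing is captured, `findall` lists the 2 matched substrings directly.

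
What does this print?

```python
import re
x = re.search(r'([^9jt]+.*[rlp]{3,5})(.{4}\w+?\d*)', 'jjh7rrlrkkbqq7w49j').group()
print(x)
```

This matches one or more of any character except [9jt], then zero or more of any character, then 3 to 5 of one of [rlp] (captured); then exactly 4 of any character, then one or more of a word character (lazy), then zero or more of a digit (captured).
Lazy quantifiers expand one character at a time until the remainder of the pattern can match.
`re.search` tries every starting position until one works.
The match spans [2:14] → 'h7rrlrkkbqq7'.
Captured: group 1 = 'h7rrlr', group 2 = 'kkbqq7'.

h7rrlrkkbqq7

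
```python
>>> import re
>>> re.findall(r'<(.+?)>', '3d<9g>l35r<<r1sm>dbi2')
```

With the lazy modifier that quantifier settles for the fewest repetitions that let the rest of the pattern succeed (the atoms after it are unaffected and can still be greedy).
One capturing group, so `findall` returns just the captured substring from each match — 2 in all.

['9g', '<r1sm']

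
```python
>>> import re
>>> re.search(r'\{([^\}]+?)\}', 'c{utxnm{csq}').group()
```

The match spans [1:12] → '{utxnm{csq}'.

'{utxnm{csq}'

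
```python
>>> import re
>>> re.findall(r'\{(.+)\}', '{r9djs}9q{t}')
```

['r9djs}9q{t']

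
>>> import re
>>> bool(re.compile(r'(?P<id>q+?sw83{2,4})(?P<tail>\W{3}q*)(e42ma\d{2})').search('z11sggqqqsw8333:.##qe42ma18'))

Pattern: one or more of a literal 'q' (lazy), then the literal 'sw8', then 2 to 4 of the literal '3' (captured as 'id'); then exactly 3 of a non-word character, then zero or more of the literal 'q' (captured as 'tail'); then the literal 'e4', then the literal '2ma', then exactly 2 of a digit (captured).
Unlike `match`, `search` isn't anchored — it looks for the pattern anywhere in the string.
Here no position works, so the call returns None, and `bool(None)` is False.

False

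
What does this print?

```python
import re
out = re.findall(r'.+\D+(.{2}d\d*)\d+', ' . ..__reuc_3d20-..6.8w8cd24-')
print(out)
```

['8cd2']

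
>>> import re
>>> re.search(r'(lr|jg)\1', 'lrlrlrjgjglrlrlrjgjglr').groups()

('lr',)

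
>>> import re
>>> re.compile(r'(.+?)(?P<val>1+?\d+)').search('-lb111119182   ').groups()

('-lb', '111119182')

This matches one or more of any character (lazy) (captured); then one or more of the literal '1' (lazy), then one or more of a digit (captured as 'val').
`re.search` tries every starting position until one works.
The match spans [0:12] → '-lb111119182'.
Captured: group 1 = '-lb', group 2 = '111119182'.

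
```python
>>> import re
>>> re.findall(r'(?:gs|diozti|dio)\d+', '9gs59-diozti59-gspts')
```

['gs59', 'diozti59']

Walking the string: at [1:5] → 'gs59'; at [6:14] → 'diozti59'.
`findall` yields the raw match text (2 of them) because the pattern has no groups.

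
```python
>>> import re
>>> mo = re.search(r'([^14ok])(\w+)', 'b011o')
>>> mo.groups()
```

('b', '011o')

The match spans [0:5] → 'b011o'.
Captured: group 1 = 'b', group 2 = '011o'.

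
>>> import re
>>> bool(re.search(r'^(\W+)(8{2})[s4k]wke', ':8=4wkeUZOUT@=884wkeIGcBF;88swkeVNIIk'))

False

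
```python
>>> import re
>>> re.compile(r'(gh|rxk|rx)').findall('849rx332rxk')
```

['rx', 'rxk']

Alternation tries branches left to right and keeps the first one that lets the overall match succeed at that position.
Because there's exactly one group, `findall` drops the full match and keeps group 1 from each hit.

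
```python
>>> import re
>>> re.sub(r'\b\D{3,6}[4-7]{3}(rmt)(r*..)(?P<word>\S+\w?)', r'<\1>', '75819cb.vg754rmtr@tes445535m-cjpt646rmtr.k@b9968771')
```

'75819cb<rmt>'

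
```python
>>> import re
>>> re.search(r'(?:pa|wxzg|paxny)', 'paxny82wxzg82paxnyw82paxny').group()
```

'pa'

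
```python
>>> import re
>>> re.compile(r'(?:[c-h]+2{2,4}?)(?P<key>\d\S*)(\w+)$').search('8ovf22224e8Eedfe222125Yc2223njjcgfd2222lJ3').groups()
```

('224e8Eedfe222125Yc2223njjcgfd2222lJ', '3')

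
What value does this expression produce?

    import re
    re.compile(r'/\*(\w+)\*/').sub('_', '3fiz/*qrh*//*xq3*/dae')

Matches: at [4:11] → '/*qrh*/'; at [11:18] → '/*xq3*/'.
`sub` substitutes '_' at each match site.

'3fiz__dae'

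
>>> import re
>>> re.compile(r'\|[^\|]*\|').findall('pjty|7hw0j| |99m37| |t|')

['|7hw0j|', '|99m37|', '|t|']

Matches: at [4:11] → '|7hw0j|'; at [12:19] → '|99m37|'; at [20:23] → '|t|'.
`findall` yields the raw match text (3 of them) because the pattern has no groups.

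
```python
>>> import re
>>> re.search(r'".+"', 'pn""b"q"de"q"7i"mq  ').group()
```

`re.search` scans for the first position where the pattern succeeds.
The match spans [2:16] → '""b"q"de"q"7i"'.

'""b"q"de"q"7i"'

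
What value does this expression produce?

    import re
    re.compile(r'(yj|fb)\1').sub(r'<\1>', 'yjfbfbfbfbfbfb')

'yj<fb><fb><fb>'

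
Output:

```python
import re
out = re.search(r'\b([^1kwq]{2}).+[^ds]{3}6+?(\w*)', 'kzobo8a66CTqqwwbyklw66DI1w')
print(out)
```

The pattern matches a word boundary (`\b`, zero-width); then exactly 2 of any character except [1kwq] (captured); then one or more of any character, then exactly 3 of any character except [ds], then one or more of the literal '6' (lazy); then zero or more of a word character (captured).
Unlike `match`, `search` isn't anchored — it looks for the pattern anywhere in the string.
Here the pattern never matches, so the call returns None.

None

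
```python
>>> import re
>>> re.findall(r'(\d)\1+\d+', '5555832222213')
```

['5']

The backreference `\1` re-matches whatever the first group consumed, character for character.
Matches: at [0:13] match '5555832222213', group 1 = '5'.
With a single group, `findall` returns only what that group captured — 1 item.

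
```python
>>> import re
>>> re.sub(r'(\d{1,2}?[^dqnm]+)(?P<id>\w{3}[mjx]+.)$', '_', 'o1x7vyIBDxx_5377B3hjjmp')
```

'o_'

Pattern: 1 to 2 of a digit (lazy), then one or more of any character except [dqnm] (captured); then exactly 3 of a word character, then one or more of one of [mjx], then any character (captured as 'id'); then anchored at the end.
Matches: at [1:23] → '1x7vyIBDxx_5377B3hjjmp'.
Every occurrence is swapped for '_'.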